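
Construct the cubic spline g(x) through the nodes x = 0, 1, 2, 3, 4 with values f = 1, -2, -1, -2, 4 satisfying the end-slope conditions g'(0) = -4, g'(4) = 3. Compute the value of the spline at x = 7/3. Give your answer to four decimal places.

Put M_i = g'' at the i-th knot. Here h = (1, 1, 1, 1) and Δ = (-3, 1, -1, 6), so the interior equations h_(i-1)·M_(i-1) + 2(h_(i-1)+h_i)·M_i + h_i·M_(i+1) = 6(Δ_i − Δ_(i-1)) read
  1·M_0 + 4·M_1 + 1·M_2 = 6(Δ_1 - Δ_0) = 24
  1·M_1 + 4·M_2 + 1·M_3 = 6(Δ_2 - Δ_1) = -12
  1·M_2 + 4·M_3 + 1·M_4 = 6(Δ_3 - Δ_2) = 42
Clamped end conditions give two more equations: 2h_0·M_0 + h_0·M_1 = 6(Δ_0 - g'(0)) = 6 and h_3·M_3 + 2h_3·M_4 = 6(g'(4) - Δ_3) = -18.
Forward elimination and back-substitution give M_0 = -19/14, M_1 = 61/7, M_2 = -19/2, M_3 = 121/7, M_4 = -247/14.
On [2, 3], g(x) = -1 - 5/7·(x - 2) - 19/4·(x - 2)² + 125/28·(x - 2)³.
With (x - 2) = 1/3: g(7/3) = -605/378.

-1.6005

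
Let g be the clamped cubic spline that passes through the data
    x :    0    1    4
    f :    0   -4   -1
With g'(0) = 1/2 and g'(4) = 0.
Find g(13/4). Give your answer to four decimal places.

Write σ_i for g''(x_i). With h_i = 1, 3 and divided differences Δ_i = -4, 1, the continuity of g' gives the tridiagonal system
  1·σ_0 + 8·σ_1 + 3·σ_2 = 6(Δ_1 - Δ_0) = 30
Clamped end conditions give two more equations: 2h_0·σ_0 + h_0·σ_1 = 6(Δ_0 - g'(0)) = -27 and h_1·σ_1 + 2h_1·σ_2 = 6(g'(4) - Δ_1) = -6.
Forward elimination and back-substitution give σ_0 = -139/8, σ_1 = 31/4, σ_2 = -39/8.
On [1, 4], g(x) = -4 - 69/16·(x - 1) + 31/8·(x - 1)² - 101/144·(x - 1)³.
With (x - 1) = 9/4: g(13/4) = -2125/1024.

-2.0752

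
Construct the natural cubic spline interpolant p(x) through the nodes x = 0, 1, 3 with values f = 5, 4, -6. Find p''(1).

-4

With σ_i denoting the second derivative at x_i, h_i = 1, 2, and Δ_i = (y_(i+1) − y_i)/h_i = -1, -5:
  1·σ_0 + 6·σ_1 + 2·σ_2 = 6(Δ_1 - Δ_0) = -24
Natural end conditions: σ_0 = σ_2 = 0.
Solving: σ_0 = 0, σ_1 = -4, σ_2 = 0.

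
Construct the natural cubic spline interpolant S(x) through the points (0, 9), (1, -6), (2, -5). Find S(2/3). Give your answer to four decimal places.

Let m_i = S''(x_i). Step sizes h_i = 1, 1; slopes of the chords Δ_i = (y_(i+1) - y_i)/h_i = -15, 1.
  1·m_0 + 4·m_1 + 1·m_2 = 6(Δ_1 - Δ_0) = 96
Natural end conditions: m_0 = m_2 = 0.
Solving: m_0 = 0, m_1 = 24, m_2 = 0.
On [0, 1], S(x) = 9 - 19·x + 0·x² + 4·x³.
With x = 2/3: S(2/3) = -67/27.

-2.4815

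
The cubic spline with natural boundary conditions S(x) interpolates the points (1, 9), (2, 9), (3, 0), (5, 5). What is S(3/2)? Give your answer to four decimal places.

10.0679

Write M_i for S''(x_i). With h_i = 1, 1, 2 and divided differences Δ_i = 0, -9, 5/2, the continuity of S' gives the tridiagonal system
  1·M_0 + 4·M_1 + 1·M_2 = 6(Δ_1 - Δ_0) = -54
  1·M_1 + 6·M_2 + 2·M_3 = 6(Δ_2 - Δ_1) = 69
Natural end conditions: M_0 = M_3 = 0.
Hence M_0 = 0, M_1 = -393/23, M_2 = 330/23, M_3 = 0.
On [1, 2], S(x) = 9 + 131/46·(x - 1) + 0·(x - 1)² - 131/46·(x - 1)³.
With (x - 1) = 1/2: S(3/2) = 3705/368.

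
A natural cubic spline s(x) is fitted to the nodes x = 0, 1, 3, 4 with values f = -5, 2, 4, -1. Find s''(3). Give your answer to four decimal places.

-4.5000

Put M_i = s'' at the i-th knot. Here h = (1, 2, 1) and Δ = (7, 1, -5), so the interior equations h_(i-1)·M_(i-1) + 2(h_(i-1)+h_i)·M_i + h_i·M_(i+1) = 6(Δ_i − Δ_(i-1)) read
  1·M_0 + 6·M_1 + 2·M_2 = 6(Δ_1 - Δ_0) = -36
  2·M_1 + 6·M_2 + 1·M_3 = 6(Δ_2 - Δ_1) = -36
Natural end conditions: M_0 = M_3 = 0.
Forward elimination and back-substitution give M_0 = 0, M_1 = -9/2, M_2 = -9/2, M_3 = 0.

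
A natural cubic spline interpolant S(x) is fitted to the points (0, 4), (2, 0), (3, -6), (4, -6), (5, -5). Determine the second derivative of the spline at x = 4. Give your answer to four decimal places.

With σ_i denoting the second derivative at x_i, h_i = 2, 1, 1, 1, and Δ_i = (y_(i+1) − y_i)/h_i = -2, -6, 0, 1:
  2·σ_0 + 6·σ_1 + 1·σ_2 = 6(Δ_1 - Δ_0) = -24
  1·σ_1 + 4·σ_2 + 1·σ_3 = 6(Δ_2 - Δ_1) = 36
  1·σ_2 + 4·σ_3 + 1·σ_4 = 6(Δ_3 - Δ_2) = 6
Natural end conditions: σ_0 = σ_4 = 0.
Forward elimination and back-substitution give σ_0 = 0, σ_1 = -249/43, σ_2 = 462/43, σ_3 = -51/43, σ_4 = 0.

-1.1860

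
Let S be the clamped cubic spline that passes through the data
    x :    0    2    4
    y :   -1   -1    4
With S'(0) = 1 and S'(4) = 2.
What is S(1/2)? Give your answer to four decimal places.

-0.8242

With M_i denoting the second derivative at x_i, h_i = 2, 2, and Δ_i = (y_(i+1) − y_i)/h_i = 0, 5/2:
  2·M_0 + 8·M_1 + 2·M_2 = 6(Δ_1 - Δ_0) = 15
Clamped end conditions give two more equations: 2h_0·M_0 + h_0·M_1 = 6(Δ_0 - S'(0)) = -6 and h_1·M_1 + 2h_1·M_2 = 6(S'(4) - Δ_1) = -3.
Hence M_0 = -25/8, M_1 = 13/4, M_2 = -19/8.
On [0, 2], S(x) = -1 + 1·x - 25/16·x² + 17/32·x³.
With x = 1/2: S(1/2) = -211/256.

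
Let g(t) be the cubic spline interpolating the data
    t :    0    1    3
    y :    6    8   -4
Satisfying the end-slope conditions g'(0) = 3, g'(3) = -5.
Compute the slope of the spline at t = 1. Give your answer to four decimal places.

-1.1667

With M_i denoting the second derivative at x_i, h_i = 1, 2, and Δ_i = (y_(i+1) − y_i)/h_i = 2, -6:
  1·M_0 + 6·M_1 + 2·M_2 = 6(Δ_1 - Δ_0) = -48
Clamped end conditions give two more equations: 2h_0·M_0 + h_0·M_1 = 6(Δ_0 - g'(0)) = -6 and h_1·M_1 + 2h_1·M_2 = 6(g'(3) - Δ_1) = 6.
Forward elimination and back-substitution give M_0 = 7/3, M_1 = -32/3, M_2 = 41/6.
On [1, 3], g'(t) = b_1 + 2c_1·(t - 1) + 3d_1·(t - 1)² with b_1 = Δ_1 - h_1(2M_1 + M_2)/6 = -7/6, c_1 = M_1/2 = -16/3, d_1 = (M_2 - M_1)/(6h_1) = 35/24. So g'(1) = -7/6.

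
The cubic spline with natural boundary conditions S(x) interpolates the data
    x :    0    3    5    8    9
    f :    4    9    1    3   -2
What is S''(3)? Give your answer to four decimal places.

-4.5221

Put M_i = S'' at the i-th knot. Here h = (3, 2, 3, 1) and Δ = (5/3, -4, 2/3, -5), so the interior equations h_(i-1)·M_(i-1) + 2(h_(i-1)+h_i)·M_i + h_i·M_(i+1) = 6(Δ_i − Δ_(i-1)) read
  3·M_0 + 10·M_1 + 2·M_2 = 6(Δ_1 - Δ_0) = -34
  2·M_1 + 10·M_2 + 3·M_3 = 6(Δ_2 - Δ_1) = 28
  3·M_2 + 8·M_3 + 1·M_4 = 6(Δ_3 - Δ_2) = -34
Natural end conditions: M_0 = M_4 = 0.
Solving: M_0 = 0, M_1 = -511/113, M_2 = 634/113, M_3 = -718/113, M_4 = 0.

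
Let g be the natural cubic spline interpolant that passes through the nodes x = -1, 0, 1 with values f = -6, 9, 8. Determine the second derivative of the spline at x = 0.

With M_i denoting the second derivative at x_i, h_i = 1, 1, and Δ_i = (y_(i+1) − y_i)/h_i = 15, -1:
  1·M_0 + 4·M_1 + 1·M_2 = 6(Δ_1 - Δ_0) = -96
Natural end conditions: M_0 = M_2 = 0.
Forward elimination and back-substitution give M_0 = 0, M_1 = -24, M_2 = 0.

-24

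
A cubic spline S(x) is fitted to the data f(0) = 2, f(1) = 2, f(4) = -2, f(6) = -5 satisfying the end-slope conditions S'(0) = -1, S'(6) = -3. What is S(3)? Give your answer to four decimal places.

Write m_i for S''(x_i). With h_i = 1, 3, 2 and divided differences Δ_i = 0, -4/3, -3/2, the continuity of S' gives the tridiagonal system
  1·m_0 + 8·m_1 + 3·m_2 = 6(Δ_1 - Δ_0) = -8
  3·m_1 + 10·m_2 + 2·m_3 = 6(Δ_2 - Δ_1) = -1
Clamped end conditions give two more equations: 2h_0·m_0 + h_0·m_1 = 6(Δ_0 - S'(0)) = 6 and h_2·m_2 + 2h_2·m_3 = 6(S'(6) - Δ_2) = -9.
Forward elimination and back-substitution give m_0 = 307/78, m_1 = -73/39, m_2 = 79/78, m_3 = -215/78.
On [1, 4], S(x) = 2 + 5/156·(x - 1) - 73/78·(x - 1)² + 25/156·(x - 1)³.
With (x - 1) = 2: S(3) = -31/78.

-0.3974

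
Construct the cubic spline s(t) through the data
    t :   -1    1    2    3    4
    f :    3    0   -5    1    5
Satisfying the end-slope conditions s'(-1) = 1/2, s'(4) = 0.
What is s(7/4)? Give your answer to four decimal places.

Let m_i = s''(x_i). Step sizes h_i = 2, 1, 1, 1; slopes of the chords Δ_i = (y_(i+1) - y_i)/h_i = -3/2, -5, 6, 4.
  2·m_0 + 6·m_1 + 1·m_2 = 6(Δ_1 - Δ_0) = -21
  1·m_1 + 4·m_2 + 1·m_3 = 6(Δ_2 - Δ_1) = 66
  1·m_2 + 4·m_3 + 1·m_4 = 6(Δ_3 - Δ_2) = -12
Clamped end conditions give two more equations: 2h_0·m_0 + h_0·m_1 = 6(Δ_0 - s'(-1)) = -12 and h_3·m_3 + 2h_3·m_4 = 6(s'(4) - Δ_3) = -24.
Hence m_0 = 19/41, m_1 = -284/41, m_2 = 805/41, m_3 = -230/41, m_4 = -377/41.
On [1, 2], s(t) = 0 - 489/82·(t - 1) - 142/41·(t - 1)² + 363/82·(t - 1)³.
With (t - 1) = 3/4: s(7/4) = -23895/5248.

-4.5532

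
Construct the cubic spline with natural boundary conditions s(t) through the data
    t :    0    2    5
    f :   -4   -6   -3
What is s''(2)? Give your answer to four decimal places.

1.2000

Let M_i = s''(x_i). Step sizes h_i = 2, 3; slopes of the chords Δ_i = (y_(i+1) - y_i)/h_i = -1, 1.
  2·M_0 + 10·M_1 + 3·M_2 = 6(Δ_1 - Δ_0) = 12
Natural end conditions: M_0 = M_2 = 0.
Hence M_0 = 0, M_1 = 6/5, M_2 = 0.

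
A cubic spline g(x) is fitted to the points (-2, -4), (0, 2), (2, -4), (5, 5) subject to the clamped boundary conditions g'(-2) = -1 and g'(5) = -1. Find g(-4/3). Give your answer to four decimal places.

With σ_i denoting the second derivative at x_i, h_i = 2, 2, 3, and Δ_i = (y_(i+1) − y_i)/h_i = 3, -3, 3:
  2·σ_0 + 8·σ_1 + 2·σ_2 = 6(Δ_1 - Δ_0) = -36
  2·σ_1 + 10·σ_2 + 3·σ_3 = 6(Δ_2 - Δ_1) = 36
Clamped end conditions give two more equations: 2h_0·σ_0 + h_0·σ_1 = 6(Δ_0 - g'(-2)) = 24 and h_2·σ_2 + 2h_2·σ_3 = 6(g'(5) - Δ_2) = -24.
Solving: σ_0 = 390/37, σ_1 = -336/37, σ_2 = 288/37, σ_3 = -292/37.
On [-2, 0], g(x) = -4 - 1·(x + 2) + 195/37·(x + 2)² - 121/74·(x + 2)³.
With (x + 2) = 2/3: g(-4/3) = -2806/999.

-2.8088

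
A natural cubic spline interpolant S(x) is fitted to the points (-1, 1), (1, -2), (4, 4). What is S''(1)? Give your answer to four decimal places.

2.1000

Write m_i for S''(x_i). With h_i = 2, 3 and divided differences Δ_i = -3/2, 2, the continuity of S' gives the tridiagonal system
  2·m_0 + 10·m_1 + 3·m_2 = 6(Δ_1 - Δ_0) = 21
Natural end conditions: m_0 = m_2 = 0.
Forward elimination and back-substitution give m_0 = 0, m_1 = 21/10, m_2 = 0.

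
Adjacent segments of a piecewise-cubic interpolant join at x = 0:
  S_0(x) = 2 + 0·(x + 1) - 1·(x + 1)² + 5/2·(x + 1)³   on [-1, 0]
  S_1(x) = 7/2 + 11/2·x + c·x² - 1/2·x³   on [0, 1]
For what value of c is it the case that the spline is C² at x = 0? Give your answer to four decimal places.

6.5000

S_0''(x) = -2 + 15·(x + 1), so S_0''(0) = 13. On the right, S_1''(0) = 2c, so c = 13/2.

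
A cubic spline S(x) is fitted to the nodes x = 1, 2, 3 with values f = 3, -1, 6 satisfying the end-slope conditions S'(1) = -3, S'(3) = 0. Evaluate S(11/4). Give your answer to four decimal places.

Put m_i = S'' at the i-th knot. Here h = (1, 1) and Δ = (-4, 7), so the interior equations h_(i-1)·m_(i-1) + 2(h_(i-1)+h_i)·m_i + h_i·m_(i+1) = 6(Δ_i − Δ_(i-1)) read
  1·m_0 + 4·m_1 + 1·m_2 = 6(Δ_1 - Δ_0) = 66
Clamped end conditions give two more equations: 2h_0·m_0 + h_0·m_1 = 6(Δ_0 - S'(1)) = -6 and h_1·m_1 + 2h_1·m_2 = 6(S'(3) - Δ_1) = -42.
Hence m_0 = -18, m_1 = 30, m_2 = -36.
On [2, 3], S(x) = -1 + 3·(x - 2) + 15·(x - 2)² - 11·(x - 2)³.
With (x - 2) = 3/4: S(11/4) = 323/64.

5.0469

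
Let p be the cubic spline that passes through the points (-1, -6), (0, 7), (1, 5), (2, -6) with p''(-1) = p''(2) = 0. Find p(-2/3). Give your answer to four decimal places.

-0.6593

Put σ_i = p'' at the i-th knot. Here h = (1, 1, 1) and Δ = (13, -2, -11), so the interior equations h_(i-1)·σ_(i-1) + 2(h_(i-1)+h_i)·σ_i + h_i·σ_(i+1) = 6(Δ_i − Δ_(i-1)) read
  1·σ_0 + 4·σ_1 + 1·σ_2 = 6(Δ_1 - Δ_0) = -90
  1·σ_1 + 4·σ_2 + 1·σ_3 = 6(Δ_2 - Δ_1) = -54
Natural end conditions: σ_0 = σ_3 = 0.
Solving the tridiagonal system: σ_0 = 0, σ_1 = -102/5, σ_2 = -42/5, σ_3 = 0.
On [-1, 0], p(x) = -6 + 82/5·(x + 1) + 0·(x + 1)² - 17/5·(x + 1)³.
With (x + 1) = 1/3: p(-2/3) = -89/135.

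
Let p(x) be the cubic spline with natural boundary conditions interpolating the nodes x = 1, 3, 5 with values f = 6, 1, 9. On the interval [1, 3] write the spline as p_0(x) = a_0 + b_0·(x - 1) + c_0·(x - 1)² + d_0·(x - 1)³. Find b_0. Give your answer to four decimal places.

-4.1250

Let σ_i = p''(x_i). Step sizes h_i = 2, 2; slopes of the chords Δ_i = (y_(i+1) - y_i)/h_i = -5/2, 4.
  2·σ_0 + 8·σ_1 + 2·σ_2 = 6(Δ_1 - Δ_0) = 39
Natural end conditions: σ_0 = σ_2 = 0.
Solving: σ_0 = 0, σ_1 = 39/8, σ_2 = 0.
On [1, 3], with p_0(x) = a_0 + b_0·(x - 1) + c_0·(x - 1)² + d_0·(x - 1)³: c_0 = σ_0/2 = 0, d_0 = (σ_1 - σ_0)/(6h_0) = 13/32, b_0 = Δ_0 - h_0(2σ_0 + σ_1)/6 = -33/8.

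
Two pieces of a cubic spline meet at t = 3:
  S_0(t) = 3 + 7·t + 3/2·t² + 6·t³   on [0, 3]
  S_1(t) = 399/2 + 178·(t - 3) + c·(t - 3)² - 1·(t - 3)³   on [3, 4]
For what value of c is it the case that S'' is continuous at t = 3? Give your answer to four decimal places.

55.5000

S_0''(t) = 3 + 36·t, so S_0''(3) = 111. On the right, S_1''(3) = 2c, so c = 111/2.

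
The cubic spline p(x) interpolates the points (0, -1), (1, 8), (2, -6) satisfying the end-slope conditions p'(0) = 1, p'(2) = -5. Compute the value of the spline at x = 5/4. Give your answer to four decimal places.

Write σ_i for p''(x_i). With h_i = 1, 1 and divided differences Δ_i = 9, -14, the continuity of p' gives the tridiagonal system
  1·σ_0 + 4·σ_1 + 1·σ_2 = 6(Δ_1 - Δ_0) = -138
Clamped end conditions give two more equations: 2h_0·σ_0 + h_0·σ_1 = 6(Δ_0 - p'(0)) = 48 and h_1·σ_1 + 2h_1·σ_2 = 6(p'(2) - Δ_1) = 54.
Solving: σ_0 = 111/2, σ_1 = -63, σ_2 = 117/2.
On [1, 2], p(x) = 8 - 11/4·(x - 1) - 63/2·(x - 1)² + 81/4·(x - 1)³.
With (x - 1) = 1/4: p(5/4) = 1449/256.

5.6602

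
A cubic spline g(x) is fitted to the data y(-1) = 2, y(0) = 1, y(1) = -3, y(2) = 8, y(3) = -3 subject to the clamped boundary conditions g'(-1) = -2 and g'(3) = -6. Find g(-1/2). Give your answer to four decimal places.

With M_i denoting the second derivative at x_i, h_i = 1, 1, 1, 1, and Δ_i = (y_(i+1) − y_i)/h_i = -1, -4, 11, -11:
  1·M_0 + 4·M_1 + 1·M_2 = 6(Δ_1 - Δ_0) = -18
  1·M_1 + 4·M_2 + 1·M_3 = 6(Δ_2 - Δ_1) = 90
  1·M_2 + 4·M_3 + 1·M_4 = 6(Δ_3 - Δ_2) = -132
Clamped end conditions give two more equations: 2h_0·M_0 + h_0·M_1 = 6(Δ_0 - g'(-1)) = 6 and h_3·M_3 + 2h_3·M_4 = 6(g'(3) - Δ_3) = 30.
Solving the tridiagonal system: M_0 = 47/4, M_1 = -35/2, M_2 = 161/4, M_3 = -107/2, M_4 = 167/4.
On [-1, 0], g(x) = 2 - 2·(x + 1) + 47/8·(x + 1)² - 39/8·(x + 1)³.
With (x + 1) = 1/2: g(-1/2) = 119/64.

1.8594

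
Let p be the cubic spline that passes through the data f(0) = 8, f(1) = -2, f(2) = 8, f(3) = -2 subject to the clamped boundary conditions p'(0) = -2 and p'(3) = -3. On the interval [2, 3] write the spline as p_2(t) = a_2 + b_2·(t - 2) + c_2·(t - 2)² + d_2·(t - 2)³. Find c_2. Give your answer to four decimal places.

Write σ_i for p''(x_i). With h_i = 1, 1, 1 and divided differences Δ_i = -10, 10, -10, the continuity of p' gives the tridiagonal system
  1·σ_0 + 4·σ_1 + 1·σ_2 = 6(Δ_1 - Δ_0) = 120
  1·σ_1 + 4·σ_2 + 1·σ_3 = 6(Δ_2 - Δ_1) = -120
Clamped end conditions give two more equations: 2h_0·σ_0 + h_0·σ_1 = 6(Δ_0 - p'(0)) = -48 and h_2·σ_2 + 2h_2·σ_3 = 6(p'(3) - Δ_2) = 42.
Solving the tridiagonal system: σ_0 = -158/3, σ_1 = 172/3, σ_2 = -170/3, σ_3 = 148/3.
On [2, 3], with p_2(t) = a_2 + b_2·(t - 2) + c_2·(t - 2)² + d_2·(t - 2)³: c_2 = σ_2/2 = -85/3, d_2 = (σ_3 - σ_2)/(6h_2) = 53/3, b_2 = Δ_2 - h_2(2σ_2 + σ_3)/6 = 2/3.

-28.3333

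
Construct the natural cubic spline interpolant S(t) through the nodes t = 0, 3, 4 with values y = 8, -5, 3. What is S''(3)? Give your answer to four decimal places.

9.2500

Write M_i for S''(x_i). With h_i = 3, 1 and divided differences Δ_i = -13/3, 8, the continuity of S' gives the tridiagonal system
  3·M_0 + 8·M_1 + 1·M_2 = 6(Δ_1 - Δ_0) = 74
Natural end conditions: M_0 = M_2 = 0.
Solving: M_0 = 0, M_1 = 37/4, M_2 = 0.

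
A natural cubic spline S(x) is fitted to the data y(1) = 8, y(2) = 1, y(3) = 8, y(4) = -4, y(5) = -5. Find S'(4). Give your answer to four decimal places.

-10.1071

Write m_i for S''(x_i). With h_i = 1, 1, 1, 1 and divided differences Δ_i = -7, 7, -12, -1, the continuity of S' gives the tridiagonal system
  1·m_0 + 4·m_1 + 1·m_2 = 6(Δ_1 - Δ_0) = 84
  1·m_1 + 4·m_2 + 1·m_3 = 6(Δ_2 - Δ_1) = -114
  1·m_2 + 4·m_3 + 1·m_4 = 6(Δ_3 - Δ_2) = 66
Natural end conditions: m_0 = m_4 = 0.
Solving: m_0 = 0, m_1 = 891/28, m_2 = -303/7, m_3 = 765/28, m_4 = 0.
On [4, 5], S'(x) = b_3 + 2c_3·(x - 4) + 3d_3·(x - 4)² with b_3 = Δ_3 - h_3(2m_3 + m_4)/6 = -283/28, c_3 = m_3/2 = 765/56, d_3 = (m_4 - m_3)/(6h_3) = -255/56. So S'(4) = -283/28.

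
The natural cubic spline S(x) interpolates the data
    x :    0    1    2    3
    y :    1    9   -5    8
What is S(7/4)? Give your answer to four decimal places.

With M_i denoting the second derivative at x_i, h_i = 1, 1, 1, and Δ_i = (y_(i+1) − y_i)/h_i = 8, -14, 13:
  1·M_0 + 4·M_1 + 1·M_2 = 6(Δ_1 - Δ_0) = -132
  1·M_1 + 4·M_2 + 1·M_3 = 6(Δ_2 - Δ_1) = 162
Natural end conditions: M_0 = M_3 = 0.
Solving: M_0 = 0, M_1 = -46, M_2 = 52, M_3 = 0.
On [1, 2], S(x) = 9 - 22/3·(x - 1) - 23·(x - 1)² + 49/3·(x - 1)³.
With (x - 1) = 3/4: S(7/4) = -163/64.

-2.5469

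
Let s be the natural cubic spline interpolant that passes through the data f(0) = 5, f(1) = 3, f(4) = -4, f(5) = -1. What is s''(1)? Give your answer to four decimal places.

Put M_i = s'' at the i-th knot. Here h = (1, 3, 1) and Δ = (-2, -7/3, 3), so the interior equations h_(i-1)·M_(i-1) + 2(h_(i-1)+h_i)·M_i + h_i·M_(i+1) = 6(Δ_i − Δ_(i-1)) read
  1·M_0 + 8·M_1 + 3·M_2 = 6(Δ_1 - Δ_0) = -2
  3·M_1 + 8·M_2 + 1·M_3 = 6(Δ_2 - Δ_1) = 32
Natural end conditions: M_0 = M_3 = 0.
Solving the tridiagonal system: M_0 = 0, M_1 = -112/55, M_2 = 262/55, M_3 = 0.

-2.0364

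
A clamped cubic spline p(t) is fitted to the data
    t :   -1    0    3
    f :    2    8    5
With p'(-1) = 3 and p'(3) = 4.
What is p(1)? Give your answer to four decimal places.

Put σ_i = p'' at the i-th knot. Here h = (1, 3) and Δ = (6, -1), so the interior equations h_(i-1)·σ_(i-1) + 2(h_(i-1)+h_i)·σ_i + h_i·σ_(i+1) = 6(Δ_i − Δ_(i-1)) read
  1·σ_0 + 8·σ_1 + 3·σ_2 = 6(Δ_1 - Δ_0) = -42
Clamped end conditions give two more equations: 2h_0·σ_0 + h_0·σ_1 = 6(Δ_0 - p'(-1)) = 18 and h_1·σ_1 + 2h_1·σ_2 = 6(p'(3) - Δ_1) = 30.
Solving the tridiagonal system: σ_0 = 29/2, σ_1 = -11, σ_2 = 21/2.
On [0, 3], p(t) = 8 + 19/4·t - 11/2·t² + 43/36·t³.
With t = 1: p(1) = 76/9.

8.4444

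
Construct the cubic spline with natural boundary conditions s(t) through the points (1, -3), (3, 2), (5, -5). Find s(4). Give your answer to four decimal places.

With M_i denoting the second derivative at x_i, h_i = 2, 2, and Δ_i = (y_(i+1) − y_i)/h_i = 5/2, -7/2:
  2·M_0 + 8·M_1 + 2·M_2 = 6(Δ_1 - Δ_0) = -36
Natural end conditions: M_0 = M_2 = 0.
Forward elimination and back-substitution give M_0 = 0, M_1 = -9/2, M_2 = 0.
On [3, 5], s(t) = 2 - 1/2·(t - 3) - 9/4·(t - 3)² + 3/8·(t - 3)³.
With (t - 3) = 1: s(4) = -3/8.

-0.3750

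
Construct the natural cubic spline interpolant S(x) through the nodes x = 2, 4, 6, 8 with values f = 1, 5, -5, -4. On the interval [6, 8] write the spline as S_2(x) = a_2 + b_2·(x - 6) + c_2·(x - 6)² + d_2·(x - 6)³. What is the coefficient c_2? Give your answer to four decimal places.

2.9000

Write σ_i for S''(x_i). With h_i = 2, 2, 2 and divided differences Δ_i = 2, -5, 1/2, the continuity of S' gives the tridiagonal system
  2·σ_0 + 8·σ_1 + 2·σ_2 = 6(Δ_1 - Δ_0) = -42
  2·σ_1 + 8·σ_2 + 2·σ_3 = 6(Δ_2 - Δ_1) = 33
Natural end conditions: σ_0 = σ_3 = 0.
Forward elimination and back-substitution give σ_0 = 0, σ_1 = -67/10, σ_2 = 29/5, σ_3 = 0.
On [6, 8], with S_2(x) = a_2 + b_2·(x - 6) + c_2·(x - 6)² + d_2·(x - 6)³: c_2 = σ_2/2 = 29/10, d_2 = (σ_3 - σ_2)/(6h_2) = -29/60, b_2 = Δ_2 - h_2(2σ_2 + σ_3)/6 = -101/30.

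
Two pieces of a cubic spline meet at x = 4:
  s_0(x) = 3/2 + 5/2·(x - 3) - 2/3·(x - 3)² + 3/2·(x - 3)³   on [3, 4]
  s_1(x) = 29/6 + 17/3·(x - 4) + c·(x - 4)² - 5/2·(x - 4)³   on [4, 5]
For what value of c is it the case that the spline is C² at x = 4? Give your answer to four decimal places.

s_0''(x) = -4/3 + 9·(x - 3), so s_0''(4) = 23/3. On the right, s_1''(4) = 2c, so c = 23/6.

3.8333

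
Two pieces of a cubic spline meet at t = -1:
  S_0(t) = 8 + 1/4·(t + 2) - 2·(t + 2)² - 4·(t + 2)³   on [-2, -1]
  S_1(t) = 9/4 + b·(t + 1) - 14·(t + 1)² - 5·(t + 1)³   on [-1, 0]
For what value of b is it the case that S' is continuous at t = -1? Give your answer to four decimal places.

-15.7500

S_0'(t) = 1/4 - 4·(t + 2) - 12·(t + 2)², so S_0'(-1) = -63/4. On the right, S_1'(-1) = b, so b = -63/4.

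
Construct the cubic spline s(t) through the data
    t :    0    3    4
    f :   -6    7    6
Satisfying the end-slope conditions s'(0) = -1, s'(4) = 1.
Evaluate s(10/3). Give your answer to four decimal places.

6.7037

Write m_i for s''(x_i). With h_i = 3, 1 and divided differences Δ_i = 13/3, -1, the continuity of s' gives the tridiagonal system
  3·m_0 + 8·m_1 + 1·m_2 = 6(Δ_1 - Δ_0) = -32
Clamped end conditions give two more equations: 2h_0·m_0 + h_0·m_1 = 6(Δ_0 - s'(0)) = 32 and h_1·m_1 + 2h_1·m_2 = 6(s'(4) - Δ_1) = 12.
Solving the tridiagonal system: m_0 = 59/6, m_1 = -9, m_2 = 21/2.
On [3, 4], s(t) = 7 + 1/4·(t - 3) - 9/2·(t - 3)² + 13/4·(t - 3)³.
With (t - 3) = 1/3: s(10/3) = 181/27.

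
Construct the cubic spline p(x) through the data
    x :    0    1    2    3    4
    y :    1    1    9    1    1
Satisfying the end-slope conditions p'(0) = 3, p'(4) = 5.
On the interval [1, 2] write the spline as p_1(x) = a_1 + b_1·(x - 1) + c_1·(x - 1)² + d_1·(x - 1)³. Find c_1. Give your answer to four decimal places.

13.2143

Write M_i for p''(x_i). With h_i = 1, 1, 1, 1 and divided differences Δ_i = 0, 8, -8, 0, the continuity of p' gives the tridiagonal system
  1·M_0 + 4·M_1 + 1·M_2 = 6(Δ_1 - Δ_0) = 48
  1·M_1 + 4·M_2 + 1·M_3 = 6(Δ_2 - Δ_1) = -96
  1·M_2 + 4·M_3 + 1·M_4 = 6(Δ_3 - Δ_2) = 48
Clamped end conditions give two more equations: 2h_0·M_0 + h_0·M_1 = 6(Δ_0 - p'(0)) = -18 and h_3·M_3 + 2h_3·M_4 = 6(p'(4) - Δ_3) = 30.
Solving: M_0 = -311/14, M_1 = 185/7, M_2 = -71/2, M_3 = 137/7, M_4 = 73/14.
On [1, 2], with p_1(x) = a_1 + b_1·(x - 1) + c_1·(x - 1)² + d_1·(x - 1)³: c_1 = M_1/2 = 185/14, d_1 = (M_2 - M_1)/(6h_1) = -289/28, b_1 = Δ_1 - h_1(2M_1 + M_2)/6 = 143/28.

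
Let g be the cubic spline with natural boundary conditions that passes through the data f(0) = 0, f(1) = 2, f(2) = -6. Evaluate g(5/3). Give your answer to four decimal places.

-2.5926

With m_i denoting the second derivative at x_i, h_i = 1, 1, and Δ_i = (y_(i+1) − y_i)/h_i = 2, -8:
  1·m_0 + 4·m_1 + 1·m_2 = 6(Δ_1 - Δ_0) = -60
Natural end conditions: m_0 = m_2 = 0.
Solving: m_0 = 0, m_1 = -15, m_2 = 0.
On [1, 2], g(t) = 2 - 3·(t - 1) - 15/2·(t - 1)² + 5/2·(t - 1)³.
With (t - 1) = 2/3: g(5/3) = -70/27.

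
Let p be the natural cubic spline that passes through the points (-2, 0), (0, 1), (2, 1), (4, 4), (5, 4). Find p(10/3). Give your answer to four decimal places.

3.1554

Write M_i for p''(x_i). With h_i = 2, 2, 2, 1 and divided differences Δ_i = 1/2, 0, 3/2, 0, the continuity of p' gives the tridiagonal system
  2·M_0 + 8·M_1 + 2·M_2 = 6(Δ_1 - Δ_0) = -3
  2·M_1 + 8·M_2 + 2·M_3 = 6(Δ_2 - Δ_1) = 9
  2·M_2 + 6·M_3 + 1·M_4 = 6(Δ_3 - Δ_2) = -9
Natural end conditions: M_0 = M_4 = 0.
Solving the tridiagonal system: M_0 = 0, M_1 = -69/82, M_2 = 153/82, M_3 = -87/41, M_4 = 0.
On [2, 4], p(t) = 1 + 79/82·(t - 2) + 153/164·(t - 2)² - 109/328·(t - 2)³.
With (t - 2) = 4/3: p(10/3) = 3493/1107.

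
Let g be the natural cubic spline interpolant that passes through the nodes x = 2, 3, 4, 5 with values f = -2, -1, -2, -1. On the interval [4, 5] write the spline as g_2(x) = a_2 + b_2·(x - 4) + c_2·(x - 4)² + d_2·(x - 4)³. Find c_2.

Put m_i = g'' at the i-th knot. Here h = (1, 1, 1) and Δ = (1, -1, 1), so the interior equations h_(i-1)·m_(i-1) + 2(h_(i-1)+h_i)·m_i + h_i·m_(i+1) = 6(Δ_i − Δ_(i-1)) read
  1·m_0 + 4·m_1 + 1·m_2 = 6(Δ_1 - Δ_0) = -12
  1·m_1 + 4·m_2 + 1·m_3 = 6(Δ_2 - Δ_1) = 12
Natural end conditions: m_0 = m_3 = 0.
Hence m_0 = 0, m_1 = -4, m_2 = 4, m_3 = 0.
On [4, 5], with g_2(x) = a_2 + b_2·(x - 4) + c_2·(x - 4)² + d_2·(x - 4)³: c_2 = m_2/2 = 2, d_2 = (m_3 - m_2)/(6h_2) = -2/3, b_2 = Δ_2 - h_2(2m_2 + m_3)/6 = -1/3.

2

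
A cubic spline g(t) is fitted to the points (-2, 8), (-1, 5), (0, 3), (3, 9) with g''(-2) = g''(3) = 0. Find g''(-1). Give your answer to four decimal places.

0.7742

Write M_i for g''(x_i). With h_i = 1, 1, 3 and divided differences Δ_i = -3, -2, 2, the continuity of g' gives the tridiagonal system
  1·M_0 + 4·M_1 + 1·M_2 = 6(Δ_1 - Δ_0) = 6
  1·M_1 + 8·M_2 + 3·M_3 = 6(Δ_2 - Δ_1) = 24
Natural end conditions: M_0 = M_3 = 0.
Hence M_0 = 0, M_1 = 24/31, M_2 = 90/31, M_3 = 0.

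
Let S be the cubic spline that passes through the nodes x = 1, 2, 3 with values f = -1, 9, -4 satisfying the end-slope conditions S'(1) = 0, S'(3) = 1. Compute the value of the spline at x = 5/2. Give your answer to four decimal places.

Let M_i = S''(x_i). Step sizes h_i = 1, 1; slopes of the chords Δ_i = (y_(i+1) - y_i)/h_i = 10, -13.
  1·M_0 + 4·M_1 + 1·M_2 = 6(Δ_1 - Δ_0) = -138
Clamped end conditions give two more equations: 2h_0·M_0 + h_0·M_1 = 6(Δ_0 - S'(1)) = 60 and h_1·M_1 + 2h_1·M_2 = 6(S'(3) - Δ_1) = 84.
Solving the tridiagonal system: M_0 = 65, M_1 = -70, M_2 = 77.
On [2, 3], S(x) = 9 - 5/2·(x - 2) - 35·(x - 2)² + 49/2·(x - 2)³.
With (x - 2) = 1/2: S(5/2) = 33/16.

2.0625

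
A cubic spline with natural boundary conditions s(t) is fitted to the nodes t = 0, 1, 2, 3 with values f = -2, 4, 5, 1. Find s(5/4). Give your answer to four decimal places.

Let M_i = s''(x_i). Step sizes h_i = 1, 1, 1; slopes of the chords Δ_i = (y_(i+1) - y_i)/h_i = 6, 1, -4.
  1·M_0 + 4·M_1 + 1·M_2 = 6(Δ_1 - Δ_0) = -30
  1·M_1 + 4·M_2 + 1·M_3 = 6(Δ_2 - Δ_1) = -30
Natural end conditions: M_0 = M_3 = 0.
Solving the tridiagonal system: M_0 = 0, M_1 = -6, M_2 = -6, M_3 = 0.
On [1, 2], s(t) = 4 + 4·(t - 1) - 3·(t - 1)² + 0·(t - 1)³.
With (t - 1) = 1/4: s(5/4) = 77/16.

4.8125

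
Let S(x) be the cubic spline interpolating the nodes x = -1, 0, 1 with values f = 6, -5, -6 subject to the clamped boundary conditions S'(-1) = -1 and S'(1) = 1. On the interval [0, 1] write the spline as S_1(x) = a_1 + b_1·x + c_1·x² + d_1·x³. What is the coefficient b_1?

Put σ_i = S'' at the i-th knot. Here h = (1, 1) and Δ = (-11, -1), so the interior equations h_(i-1)·σ_(i-1) + 2(h_(i-1)+h_i)·σ_i + h_i·σ_(i+1) = 6(Δ_i − Δ_(i-1)) read
  1·σ_0 + 4·σ_1 + 1·σ_2 = 6(Δ_1 - Δ_0) = 60
Clamped end conditions give two more equations: 2h_0·σ_0 + h_0·σ_1 = 6(Δ_0 - S'(-1)) = -60 and h_1·σ_1 + 2h_1·σ_2 = 6(S'(1) - Δ_1) = 12.
Solving: σ_0 = -44, σ_1 = 28, σ_2 = -8.
On [0, 1], with S_1(x) = a_1 + b_1·x + c_1·x² + d_1·x³: c_1 = σ_1/2 = 14, d_1 = (σ_2 - σ_1)/(6h_1) = -6, b_1 = Δ_1 - h_1(2σ_1 + σ_2)/6 = -9.

-9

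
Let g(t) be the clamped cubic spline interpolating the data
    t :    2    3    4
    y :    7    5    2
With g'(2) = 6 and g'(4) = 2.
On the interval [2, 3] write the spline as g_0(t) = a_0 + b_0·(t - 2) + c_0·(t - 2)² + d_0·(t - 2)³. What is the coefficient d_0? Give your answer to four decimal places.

With M_i denoting the second derivative at x_i, h_i = 1, 1, and Δ_i = (y_(i+1) − y_i)/h_i = -2, -3:
  1·M_0 + 4·M_1 + 1·M_2 = 6(Δ_1 - Δ_0) = -6
Clamped end conditions give two more equations: 2h_0·M_0 + h_0·M_1 = 6(Δ_0 - g'(2)) = -48 and h_1·M_1 + 2h_1·M_2 = 6(g'(4) - Δ_1) = 30.
Hence M_0 = -49/2, M_1 = 1, M_2 = 29/2.
On [2, 3], with g_0(t) = a_0 + b_0·(t - 2) + c_0·(t - 2)² + d_0·(t - 2)³: c_0 = M_0/2 = -49/4, d_0 = (M_1 - M_0)/(6h_0) = 17/4, b_0 = Δ_0 - h_0(2M_0 + M_1)/6 = 6.

4.2500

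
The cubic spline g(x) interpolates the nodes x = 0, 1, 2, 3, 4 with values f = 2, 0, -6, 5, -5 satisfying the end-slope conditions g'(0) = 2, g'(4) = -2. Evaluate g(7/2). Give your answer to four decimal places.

Put M_i = g'' at the i-th knot. Here h = (1, 1, 1, 1) and Δ = (-2, -6, 11, -10), so the interior equations h_(i-1)·M_(i-1) + 2(h_(i-1)+h_i)·M_i + h_i·M_(i+1) = 6(Δ_i − Δ_(i-1)) read
  1·M_0 + 4·M_1 + 1·M_2 = 6(Δ_1 - Δ_0) = -24
  1·M_1 + 4·M_2 + 1·M_3 = 6(Δ_2 - Δ_1) = 102
  1·M_2 + 4·M_3 + 1·M_4 = 6(Δ_3 - Δ_2) = -126
Clamped end conditions give two more equations: 2h_0·M_0 + h_0·M_1 = 6(Δ_0 - g'(0)) = -24 and h_3·M_3 + 2h_3·M_4 = 6(g'(4) - Δ_3) = 48.
Hence M_0 = -115/28, M_1 = -221/14, M_2 = 173/4, M_3 = -773/14, M_4 = 1445/28.
On [3, 4], g(x) = 5 - 11/56·(x - 3) - 773/28·(x - 3)² + 997/56·(x - 3)³.
With (x - 3) = 1/2: g(7/2) = 101/448.

0.2254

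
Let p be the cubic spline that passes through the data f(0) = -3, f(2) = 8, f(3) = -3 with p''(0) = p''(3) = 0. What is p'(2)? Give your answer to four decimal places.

Write M_i for p''(x_i). With h_i = 2, 1 and divided differences Δ_i = 11/2, -11, the continuity of p' gives the tridiagonal system
  2·M_0 + 6·M_1 + 1·M_2 = 6(Δ_1 - Δ_0) = -99
Natural end conditions: M_0 = M_2 = 0.
Solving the tridiagonal system: M_0 = 0, M_1 = -33/2, M_2 = 0.
On [2, 3], p'(x) = b_1 + 2c_1·(x - 2) + 3d_1·(x - 2)² with b_1 = Δ_1 - h_1(2M_1 + M_2)/6 = -11/2, c_1 = M_1/2 = -33/4, d_1 = (M_2 - M_1)/(6h_1) = 11/4. So p'(2) = -11/2.

-5.5000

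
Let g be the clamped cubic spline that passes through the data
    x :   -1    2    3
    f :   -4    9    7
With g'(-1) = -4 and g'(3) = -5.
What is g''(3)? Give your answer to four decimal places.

-4.5000

Write M_i for g''(x_i). With h_i = 3, 1 and divided differences Δ_i = 13/3, -2, the continuity of g' gives the tridiagonal system
  3·M_0 + 8·M_1 + 1·M_2 = 6(Δ_1 - Δ_0) = -38
Clamped end conditions give two more equations: 2h_0·M_0 + h_0·M_1 = 6(Δ_0 - g'(-1)) = 50 and h_1·M_1 + 2h_1·M_2 = 6(g'(3) - Δ_1) = -18.
Forward elimination and back-substitution give M_0 = 77/6, M_1 = -9, M_2 = -9/2.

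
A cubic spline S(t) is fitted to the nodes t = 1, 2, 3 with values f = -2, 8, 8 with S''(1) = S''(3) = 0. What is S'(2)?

Write m_i for S''(x_i). With h_i = 1, 1 and divided differences Δ_i = 10, 0, the continuity of S' gives the tridiagonal system
  1·m_0 + 4·m_1 + 1·m_2 = 6(Δ_1 - Δ_0) = -60
Natural end conditions: m_0 = m_2 = 0.
Solving: m_0 = 0, m_1 = -15, m_2 = 0.
On [2, 3], S'(t) = b_1 + 2c_1·(t - 2) + 3d_1·(t - 2)² with b_1 = Δ_1 - h_1(2m_1 + m_2)/6 = 5, c_1 = m_1/2 = -15/2, d_1 = (m_2 - m_1)/(6h_1) = 5/2. So S'(2) = 5.

5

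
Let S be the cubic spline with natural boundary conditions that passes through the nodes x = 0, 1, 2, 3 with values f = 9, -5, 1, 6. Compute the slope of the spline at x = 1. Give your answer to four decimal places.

Write m_i for S''(x_i). With h_i = 1, 1, 1 and divided differences Δ_i = -14, 6, 5, the continuity of S' gives the tridiagonal system
  1·m_0 + 4·m_1 + 1·m_2 = 6(Δ_1 - Δ_0) = 120
  1·m_1 + 4·m_2 + 1·m_3 = 6(Δ_2 - Δ_1) = -6
Natural end conditions: m_0 = m_3 = 0.
Forward elimination and back-substitution give m_0 = 0, m_1 = 162/5, m_2 = -48/5, m_3 = 0.
On [1, 2], S'(x) = b_1 + 2c_1·(x - 1) + 3d_1·(x - 1)² with b_1 = Δ_1 - h_1(2m_1 + m_2)/6 = -16/5, c_1 = m_1/2 = 81/5, d_1 = (m_2 - m_1)/(6h_1) = -7. So S'(1) = -16/5.

-3.2000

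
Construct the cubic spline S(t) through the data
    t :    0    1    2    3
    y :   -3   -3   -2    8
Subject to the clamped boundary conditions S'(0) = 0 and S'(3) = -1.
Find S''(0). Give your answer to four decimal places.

2.9333

With M_i denoting the second derivative at x_i, h_i = 1, 1, 1, and Δ_i = (y_(i+1) − y_i)/h_i = 0, 1, 10:
  1·M_0 + 4·M_1 + 1·M_2 = 6(Δ_1 - Δ_0) = 6
  1·M_1 + 4·M_2 + 1·M_3 = 6(Δ_2 - Δ_1) = 54
Clamped end conditions give two more equations: 2h_0·M_0 + h_0·M_1 = 6(Δ_0 - S'(0)) = 0 and h_2·M_2 + 2h_2·M_3 = 6(S'(3) - Δ_2) = -66.
Hence M_0 = 44/15, M_1 = -88/15, M_2 = 398/15, M_3 = -694/15.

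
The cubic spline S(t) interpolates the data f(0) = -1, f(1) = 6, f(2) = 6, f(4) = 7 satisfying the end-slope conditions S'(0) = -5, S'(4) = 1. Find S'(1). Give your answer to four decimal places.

Put σ_i = S'' at the i-th knot. Here h = (1, 1, 2) and Δ = (7, 0, 1/2), so the interior equations h_(i-1)·σ_(i-1) + 2(h_(i-1)+h_i)·σ_i + h_i·σ_(i+1) = 6(Δ_i − Δ_(i-1)) read
  1·σ_0 + 4·σ_1 + 1·σ_2 = 6(Δ_1 - Δ_0) = -42
  1·σ_1 + 6·σ_2 + 2·σ_3 = 6(Δ_2 - Δ_1) = 3
Clamped end conditions give two more equations: 2h_0·σ_0 + h_0·σ_1 = 6(Δ_0 - S'(0)) = 72 and h_2·σ_2 + 2h_2·σ_3 = 6(S'(4) - Δ_2) = 3.
Forward elimination and back-substitution give σ_0 = 1053/22, σ_1 = -261/11, σ_2 = 111/22, σ_3 = -39/22.
On [1, 2], S'(t) = b_1 + 2c_1·(t - 1) + 3d_1·(t - 1)² with b_1 = Δ_1 - h_1(2σ_1 + σ_2)/6 = 311/44, c_1 = σ_1/2 = -261/22, d_1 = (σ_2 - σ_1)/(6h_1) = 211/44. So S'(1) = 311/44.

7.0682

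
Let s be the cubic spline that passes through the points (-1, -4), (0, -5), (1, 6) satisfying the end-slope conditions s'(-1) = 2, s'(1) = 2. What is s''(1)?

-45

Let M_i = s''(x_i). Step sizes h_i = 1, 1; slopes of the chords Δ_i = (y_(i+1) - y_i)/h_i = -1, 11.
  1·M_0 + 4·M_1 + 1·M_2 = 6(Δ_1 - Δ_0) = 72
Clamped end conditions give two more equations: 2h_0·M_0 + h_0·M_1 = 6(Δ_0 - s'(-1)) = -18 and h_1·M_1 + 2h_1·M_2 = 6(s'(1) - Δ_1) = -54.
Solving the tridiagonal system: M_0 = -27, M_1 = 36, M_2 = -45.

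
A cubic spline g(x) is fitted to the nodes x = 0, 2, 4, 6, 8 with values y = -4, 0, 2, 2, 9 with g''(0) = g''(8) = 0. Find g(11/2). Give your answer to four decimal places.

1.5672

Let M_i = g''(x_i). Step sizes h_i = 2, 2, 2, 2; slopes of the chords Δ_i = (y_(i+1) - y_i)/h_i = 2, 1, 0, 7/2.
  2·M_0 + 8·M_1 + 2·M_2 = 6(Δ_1 - Δ_0) = -6
  2·M_1 + 8·M_2 + 2·M_3 = 6(Δ_2 - Δ_1) = -6
  2·M_2 + 8·M_3 + 2·M_4 = 6(Δ_3 - Δ_2) = 21
Natural end conditions: M_0 = M_4 = 0.
Solving: M_0 = 0, M_1 = -45/112, M_2 = -39/28, M_3 = 333/112, M_4 = 0.
On [4, 6], g(x) = 2 - 1/16·(x - 4) - 39/56·(x - 4)² + 163/448·(x - 4)³.
With (x - 4) = 3/2: g(11/2) = 5617/3584.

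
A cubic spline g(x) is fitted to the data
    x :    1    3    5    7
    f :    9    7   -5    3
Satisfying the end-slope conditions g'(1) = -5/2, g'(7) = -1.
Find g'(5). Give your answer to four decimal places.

-0.1000

Put σ_i = g'' at the i-th knot. Here h = (2, 2, 2) and Δ = (-1, -6, 4), so the interior equations h_(i-1)·σ_(i-1) + 2(h_(i-1)+h_i)·σ_i + h_i·σ_(i+1) = 6(Δ_i − Δ_(i-1)) read
  2·σ_0 + 8·σ_1 + 2·σ_2 = 6(Δ_1 - Δ_0) = -30
  2·σ_1 + 8·σ_2 + 2·σ_3 = 6(Δ_2 - Δ_1) = 60
Clamped end conditions give two more equations: 2h_0·σ_0 + h_0·σ_1 = 6(Δ_0 - g'(1)) = 9 and h_2·σ_2 + 2h_2·σ_3 = 6(g'(7) - Δ_2) = -30.
Hence σ_0 = 33/5, σ_1 = -87/10, σ_2 = 66/5, σ_3 = -141/10.
On [5, 7], g'(x) = b_2 + 2c_2·(x - 5) + 3d_2·(x - 5)² with b_2 = Δ_2 - h_2(2σ_2 + σ_3)/6 = -1/10, c_2 = σ_2/2 = 33/5, d_2 = (σ_3 - σ_2)/(6h_2) = -91/40. So g'(5) = -1/10.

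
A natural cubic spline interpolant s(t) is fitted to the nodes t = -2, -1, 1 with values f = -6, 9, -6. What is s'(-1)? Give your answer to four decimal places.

7.5000

With M_i denoting the second derivative at x_i, h_i = 1, 2, and Δ_i = (y_(i+1) − y_i)/h_i = 15, -15/2:
  1·M_0 + 6·M_1 + 2·M_2 = 6(Δ_1 - Δ_0) = -135
Natural end conditions: M_0 = M_2 = 0.
Hence M_0 = 0, M_1 = -45/2, M_2 = 0.
On [-1, 1], s'(t) = b_1 + 2c_1·(t + 1) + 3d_1·(t + 1)² with b_1 = Δ_1 - h_1(2M_1 + M_2)/6 = 15/2, c_1 = M_1/2 = -45/4, d_1 = (M_2 - M_1)/(6h_1) = 15/8. So s'(-1) = 15/2.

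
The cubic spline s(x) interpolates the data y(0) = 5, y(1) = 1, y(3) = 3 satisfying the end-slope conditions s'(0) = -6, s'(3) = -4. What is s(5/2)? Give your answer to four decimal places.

Write σ_i for s''(x_i). With h_i = 1, 2 and divided differences Δ_i = -4, 1, the continuity of s' gives the tridiagonal system
  1·σ_0 + 6·σ_1 + 2·σ_2 = 6(Δ_1 - Δ_0) = 30
Clamped end conditions give two more equations: 2h_0·σ_0 + h_0·σ_1 = 6(Δ_0 - s'(0)) = 12 and h_1·σ_1 + 2h_1·σ_2 = 6(s'(3) - Δ_1) = -30.
Solving the tridiagonal system: σ_0 = 5/3, σ_1 = 26/3, σ_2 = -71/6.
On [1, 3], s(x) = 1 - 5/6·(x - 1) + 13/3·(x - 1)² - 41/24·(x - 1)³.
With (x - 1) = 3/2: s(5/2) = 239/64.

3.7344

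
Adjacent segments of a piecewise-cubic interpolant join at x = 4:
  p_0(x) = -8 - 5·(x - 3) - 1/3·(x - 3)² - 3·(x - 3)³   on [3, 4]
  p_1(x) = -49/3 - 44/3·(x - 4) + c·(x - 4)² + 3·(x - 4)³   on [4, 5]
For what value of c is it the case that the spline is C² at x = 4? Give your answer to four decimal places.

p_0''(x) = -2/3 - 18·(x - 3), so p_0''(4) = -56/3. On the right, p_1''(4) = 2c, so c = -28/3.

-9.3333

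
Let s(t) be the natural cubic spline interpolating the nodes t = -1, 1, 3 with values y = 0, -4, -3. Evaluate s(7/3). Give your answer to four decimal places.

-3.7037

Write m_i for s''(x_i). With h_i = 2, 2 and divided differences Δ_i = -2, 1/2, the continuity of s' gives the tridiagonal system
  2·m_0 + 8·m_1 + 2·m_2 = 6(Δ_1 - Δ_0) = 15
Natural end conditions: m_0 = m_2 = 0.
Forward elimination and back-substitution give m_0 = 0, m_1 = 15/8, m_2 = 0.
On [1, 3], s(t) = -4 - 3/4·(t - 1) + 15/16·(t - 1)² - 5/32·(t - 1)³.
With (t - 1) = 4/3: s(7/3) = -100/27.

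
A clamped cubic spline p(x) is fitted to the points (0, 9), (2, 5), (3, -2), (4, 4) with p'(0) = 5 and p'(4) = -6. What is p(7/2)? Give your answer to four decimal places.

2.1534

Write M_i for p''(x_i). With h_i = 2, 1, 1 and divided differences Δ_i = -2, -7, 6, the continuity of p' gives the tridiagonal system
  2·M_0 + 6·M_1 + 1·M_2 = 6(Δ_1 - Δ_0) = -30
  1·M_1 + 4·M_2 + 1·M_3 = 6(Δ_2 - Δ_1) = 78
Clamped end conditions give two more equations: 2h_0·M_0 + h_0·M_1 = 6(Δ_0 - p'(0)) = -42 and h_2·M_2 + 2h_2·M_3 = 6(p'(4) - Δ_2) = -72.
Forward elimination and back-substitution give M_0 = -67/11, M_1 = -97/11, M_2 = 386/11, M_3 = -589/11.
On [3, 4], p(x) = -2 + 71/22·(x - 3) + 193/11·(x - 3)² - 325/22·(x - 3)³.
With (x - 3) = 1/2: p(7/2) = 379/176.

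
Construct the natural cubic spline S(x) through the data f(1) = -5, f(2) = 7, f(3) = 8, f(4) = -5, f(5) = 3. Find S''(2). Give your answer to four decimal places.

Let M_i = S''(x_i). Step sizes h_i = 1, 1, 1, 1; slopes of the chords Δ_i = (y_(i+1) - y_i)/h_i = 12, 1, -13, 8.
  1·M_0 + 4·M_1 + 1·M_2 = 6(Δ_1 - Δ_0) = -66
  1·M_1 + 4·M_2 + 1·M_3 = 6(Δ_2 - Δ_1) = -84
  1·M_2 + 4·M_3 + 1·M_4 = 6(Δ_3 - Δ_2) = 126
Natural end conditions: M_0 = M_4 = 0.
Forward elimination and back-substitution give M_0 = 0, M_1 = -66/7, M_2 = -198/7, M_3 = 270/7, M_4 = 0.

-9.4286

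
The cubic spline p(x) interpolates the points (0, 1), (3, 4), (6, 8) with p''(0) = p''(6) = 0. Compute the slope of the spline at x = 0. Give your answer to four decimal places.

0.9167

With M_i denoting the second derivative at x_i, h_i = 3, 3, and Δ_i = (y_(i+1) − y_i)/h_i = 1, 4/3:
  3·M_0 + 12·M_1 + 3·M_2 = 6(Δ_1 - Δ_0) = 2
Natural end conditions: M_0 = M_2 = 0.
Solving: M_0 = 0, M_1 = 1/6, M_2 = 0.
On [0, 3], p'(x) = b_0 + 2c_0·x + 3d_0·x² with b_0 = Δ_0 - h_0(2M_0 + M_1)/6 = 11/12, c_0 = M_0/2 = 0, d_0 = (M_1 - M_0)/(6h_0) = 1/108. So p'(0) = 11/12.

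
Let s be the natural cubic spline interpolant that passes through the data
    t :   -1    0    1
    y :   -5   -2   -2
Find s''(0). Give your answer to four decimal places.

-4.5000

Let M_i = s''(x_i). Step sizes h_i = 1, 1; slopes of the chords Δ_i = (y_(i+1) - y_i)/h_i = 3, 0.
  1·M_0 + 4·M_1 + 1·M_2 = 6(Δ_1 - Δ_0) = -18
Natural end conditions: M_0 = M_2 = 0.
Solving the tridiagonal system: M_0 = 0, M_1 = -9/2, M_2 = 0.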